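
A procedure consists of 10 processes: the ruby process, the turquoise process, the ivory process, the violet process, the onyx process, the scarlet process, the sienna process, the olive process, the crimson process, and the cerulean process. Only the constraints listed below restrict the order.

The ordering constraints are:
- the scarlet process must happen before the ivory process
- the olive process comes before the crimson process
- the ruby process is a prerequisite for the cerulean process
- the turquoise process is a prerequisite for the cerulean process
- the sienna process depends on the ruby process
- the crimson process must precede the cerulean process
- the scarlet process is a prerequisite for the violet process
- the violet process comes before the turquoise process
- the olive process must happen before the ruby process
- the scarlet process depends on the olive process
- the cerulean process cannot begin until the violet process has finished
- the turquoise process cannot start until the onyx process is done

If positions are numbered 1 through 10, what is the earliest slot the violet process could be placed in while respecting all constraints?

Every process that must precede the violet process has to come before it. Tracing all chains that end at the violet process, those processes are: the scarlet process, the olive process — 2 in total.
With 2 mandatory predecessors, the earliest the violet process can sit is position 2+1 = 3, and placing just those 2 first achieves it.

3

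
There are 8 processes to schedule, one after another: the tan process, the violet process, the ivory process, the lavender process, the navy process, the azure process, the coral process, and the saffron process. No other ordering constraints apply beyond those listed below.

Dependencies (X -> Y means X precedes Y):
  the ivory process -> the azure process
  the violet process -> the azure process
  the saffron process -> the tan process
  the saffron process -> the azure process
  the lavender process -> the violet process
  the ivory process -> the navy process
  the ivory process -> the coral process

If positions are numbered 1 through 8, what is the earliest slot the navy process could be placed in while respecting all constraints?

2

Working backwards through the constraints from the navy process, its only required predecessor is the ivory process.
So at minimum 1 process comes before the navy process, putting the navy process no earlier than position 2. That position is achievable by scheduling exactly that predecessor first.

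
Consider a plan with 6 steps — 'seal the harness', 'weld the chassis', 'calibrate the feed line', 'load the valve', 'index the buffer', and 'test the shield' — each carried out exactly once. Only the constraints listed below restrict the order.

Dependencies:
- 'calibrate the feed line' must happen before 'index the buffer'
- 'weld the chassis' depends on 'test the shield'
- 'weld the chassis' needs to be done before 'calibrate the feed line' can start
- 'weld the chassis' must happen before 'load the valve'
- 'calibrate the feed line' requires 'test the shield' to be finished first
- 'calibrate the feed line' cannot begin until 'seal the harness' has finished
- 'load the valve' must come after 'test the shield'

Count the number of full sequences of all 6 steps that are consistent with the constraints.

10

2 steps have no prerequisites ('seal the harness', 'test the shield'), so any of them could come first.
Counting all ways to extend the partial order to a total order gives 10.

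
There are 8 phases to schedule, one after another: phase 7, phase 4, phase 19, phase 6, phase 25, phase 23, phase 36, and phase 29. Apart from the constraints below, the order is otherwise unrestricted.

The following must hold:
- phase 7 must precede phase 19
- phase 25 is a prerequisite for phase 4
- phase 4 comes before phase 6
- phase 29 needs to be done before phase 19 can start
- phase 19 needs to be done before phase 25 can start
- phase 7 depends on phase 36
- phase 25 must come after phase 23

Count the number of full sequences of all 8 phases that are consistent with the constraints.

The phases with no prerequisites are phase 23, phase 36, phase 29; any of them can be placed first.
Counting all ways to extend the partial order to a total order gives 15.

15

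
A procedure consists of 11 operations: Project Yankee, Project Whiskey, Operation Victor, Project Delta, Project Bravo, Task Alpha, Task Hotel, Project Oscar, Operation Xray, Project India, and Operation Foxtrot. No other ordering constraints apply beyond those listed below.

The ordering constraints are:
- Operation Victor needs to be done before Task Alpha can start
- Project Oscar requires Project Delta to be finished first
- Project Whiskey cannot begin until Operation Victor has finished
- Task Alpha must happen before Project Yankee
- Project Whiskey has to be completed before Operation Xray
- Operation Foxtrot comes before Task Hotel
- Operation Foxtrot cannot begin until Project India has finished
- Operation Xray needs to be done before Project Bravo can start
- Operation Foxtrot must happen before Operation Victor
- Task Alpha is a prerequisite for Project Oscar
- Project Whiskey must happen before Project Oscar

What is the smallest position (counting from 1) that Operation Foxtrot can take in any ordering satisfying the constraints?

Working backwards through the constraints from Operation Foxtrot, its only required predecessor is Project India.
With 1 mandatory predecessor, the earliest Operation Foxtrot can sit is position 1+1 = 2, and placing just that one first achieves it.

2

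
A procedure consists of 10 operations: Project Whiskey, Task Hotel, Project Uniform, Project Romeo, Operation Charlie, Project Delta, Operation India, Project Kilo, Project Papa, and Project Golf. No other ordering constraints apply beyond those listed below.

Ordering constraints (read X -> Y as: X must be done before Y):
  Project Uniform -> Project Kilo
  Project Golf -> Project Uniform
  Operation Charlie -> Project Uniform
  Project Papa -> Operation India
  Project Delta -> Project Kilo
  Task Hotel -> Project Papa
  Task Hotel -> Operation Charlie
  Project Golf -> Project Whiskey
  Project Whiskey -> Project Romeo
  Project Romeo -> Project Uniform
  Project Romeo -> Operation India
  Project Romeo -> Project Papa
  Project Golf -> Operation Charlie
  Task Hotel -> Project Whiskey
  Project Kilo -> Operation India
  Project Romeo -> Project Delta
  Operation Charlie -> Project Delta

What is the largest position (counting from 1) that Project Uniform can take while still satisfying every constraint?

The operations that are forced after Project Uniform, directly or by a chain of constraints, are Operation India, Project Kilo. That's 2 operations.
With 2 mandatory successors out of 10 operations total, the latest slot for Project Uniform is 10−2 = 8, and it's reachable by doing all non-successors before Project Uniform.

8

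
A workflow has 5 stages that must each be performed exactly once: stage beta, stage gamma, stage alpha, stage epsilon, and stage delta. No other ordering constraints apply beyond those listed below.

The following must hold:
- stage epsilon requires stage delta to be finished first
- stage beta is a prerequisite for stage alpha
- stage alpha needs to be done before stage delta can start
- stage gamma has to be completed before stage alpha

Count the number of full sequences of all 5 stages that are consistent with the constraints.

The stages with no prerequisites are stage beta, stage gamma; any of them can be placed first.
Enumerating by repeatedly choosing an available stage (one whose prerequisites are all placed) gives 2 distinct complete orderings.

2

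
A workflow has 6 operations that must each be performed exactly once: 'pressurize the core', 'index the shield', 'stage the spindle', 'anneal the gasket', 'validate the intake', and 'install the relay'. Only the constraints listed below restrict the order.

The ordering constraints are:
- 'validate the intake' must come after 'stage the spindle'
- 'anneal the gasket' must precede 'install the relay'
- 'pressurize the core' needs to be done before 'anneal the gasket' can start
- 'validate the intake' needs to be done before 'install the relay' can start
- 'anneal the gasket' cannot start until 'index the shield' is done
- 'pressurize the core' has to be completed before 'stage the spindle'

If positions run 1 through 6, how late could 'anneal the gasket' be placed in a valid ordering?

5

The only operation forced after 'anneal the gasket' (directly or by a chain) is 'install the relay'.
So at least 1 operation follows 'anneal the gasket', putting 'anneal the gasket' no later than position 5. That position is achievable by scheduling everything else first.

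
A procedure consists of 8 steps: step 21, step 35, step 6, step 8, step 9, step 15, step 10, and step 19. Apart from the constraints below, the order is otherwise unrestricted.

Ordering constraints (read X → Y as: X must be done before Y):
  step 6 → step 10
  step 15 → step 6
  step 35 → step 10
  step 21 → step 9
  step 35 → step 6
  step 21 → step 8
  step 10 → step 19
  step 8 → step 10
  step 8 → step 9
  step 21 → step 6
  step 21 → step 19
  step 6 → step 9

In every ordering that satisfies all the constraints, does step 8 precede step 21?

No

The constraints actually force step 21 before step 8 (via step 21 → step 8), not the other way around.
So step 8 does not have to come before step 21 — it cannot.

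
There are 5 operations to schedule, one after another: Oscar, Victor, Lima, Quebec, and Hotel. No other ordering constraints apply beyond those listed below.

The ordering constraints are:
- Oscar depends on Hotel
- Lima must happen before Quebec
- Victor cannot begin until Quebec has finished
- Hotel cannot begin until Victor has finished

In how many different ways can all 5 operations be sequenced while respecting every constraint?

1

Lima is the only operation with nothing required before it, so every ordering starts there.
Every operation is then forced in turn, so only 1 complete ordering is consistent with the constraints.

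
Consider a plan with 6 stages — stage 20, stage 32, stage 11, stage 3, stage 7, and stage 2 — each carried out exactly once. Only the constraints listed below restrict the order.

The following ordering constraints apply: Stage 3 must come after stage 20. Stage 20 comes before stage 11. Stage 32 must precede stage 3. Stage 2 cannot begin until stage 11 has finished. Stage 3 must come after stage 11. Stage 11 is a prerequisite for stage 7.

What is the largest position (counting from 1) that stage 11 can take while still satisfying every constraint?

Every stage that must follow stage 11 has to come after it. Tracing all chains starting from stage 11, those stages are: stage 3, stage 7, stage 2 — 3 in total.
So at least 3 stages follow stage 11, putting stage 11 no later than position 3. That position is achievable by scheduling everything else first.

3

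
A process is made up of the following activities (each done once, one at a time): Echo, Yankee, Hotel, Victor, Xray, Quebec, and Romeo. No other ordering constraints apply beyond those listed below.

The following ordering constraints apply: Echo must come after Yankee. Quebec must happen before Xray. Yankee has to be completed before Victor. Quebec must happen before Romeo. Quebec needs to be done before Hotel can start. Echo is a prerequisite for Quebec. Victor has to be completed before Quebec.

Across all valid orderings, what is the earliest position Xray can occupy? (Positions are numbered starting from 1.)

5

Every activity that must precede Xray has to come before it. Tracing all chains that end at Xray, those activities are: Echo, Yankee, Victor, Quebec — 4 in total.
With 4 mandatory predecessors, the earliest Xray can sit is position 4+1 = 5, and placing just those 4 first achieves it.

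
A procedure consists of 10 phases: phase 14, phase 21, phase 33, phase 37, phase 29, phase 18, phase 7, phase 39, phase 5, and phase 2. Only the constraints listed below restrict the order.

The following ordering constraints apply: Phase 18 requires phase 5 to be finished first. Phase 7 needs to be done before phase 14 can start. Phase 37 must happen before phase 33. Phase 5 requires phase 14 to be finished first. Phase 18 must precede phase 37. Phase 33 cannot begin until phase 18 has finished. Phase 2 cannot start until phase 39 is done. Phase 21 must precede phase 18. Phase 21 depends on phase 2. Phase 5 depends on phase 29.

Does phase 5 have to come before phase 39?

Phase 5 and phase 39 are not related by any chain of constraints.
A valid ordering placing phase 39 before phase 5 exists, so the answer is no.

No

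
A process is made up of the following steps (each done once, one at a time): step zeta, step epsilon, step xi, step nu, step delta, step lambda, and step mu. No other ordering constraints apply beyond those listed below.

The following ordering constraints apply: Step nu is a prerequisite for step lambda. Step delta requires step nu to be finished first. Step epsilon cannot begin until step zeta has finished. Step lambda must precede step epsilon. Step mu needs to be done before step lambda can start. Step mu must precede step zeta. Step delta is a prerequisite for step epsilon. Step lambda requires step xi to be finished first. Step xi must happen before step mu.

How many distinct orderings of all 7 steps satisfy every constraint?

26

The steps with no prerequisites are step xi, step nu; any of them can be placed first.
Systematically extending each partial ordering one step at a time and counting, there are 26 complete orderings.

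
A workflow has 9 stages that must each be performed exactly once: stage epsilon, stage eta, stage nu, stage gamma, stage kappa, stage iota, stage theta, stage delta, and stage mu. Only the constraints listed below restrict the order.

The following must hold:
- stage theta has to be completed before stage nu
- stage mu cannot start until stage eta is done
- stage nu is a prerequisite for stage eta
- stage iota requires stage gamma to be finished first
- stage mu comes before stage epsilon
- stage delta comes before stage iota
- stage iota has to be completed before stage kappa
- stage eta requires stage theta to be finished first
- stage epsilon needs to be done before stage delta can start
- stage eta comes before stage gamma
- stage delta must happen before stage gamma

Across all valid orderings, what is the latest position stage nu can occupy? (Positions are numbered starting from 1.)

Following every chain forward from stage nu, the stages that must come later are stage epsilon, stage eta, stage gamma, stage kappa, stage iota, stage delta, stage mu — 7 of them.
With 7 mandatory successors out of 9 stages total, the latest slot for stage nu is 9−7 = 2, and it's reachable by doing all non-successors before stage nu.

2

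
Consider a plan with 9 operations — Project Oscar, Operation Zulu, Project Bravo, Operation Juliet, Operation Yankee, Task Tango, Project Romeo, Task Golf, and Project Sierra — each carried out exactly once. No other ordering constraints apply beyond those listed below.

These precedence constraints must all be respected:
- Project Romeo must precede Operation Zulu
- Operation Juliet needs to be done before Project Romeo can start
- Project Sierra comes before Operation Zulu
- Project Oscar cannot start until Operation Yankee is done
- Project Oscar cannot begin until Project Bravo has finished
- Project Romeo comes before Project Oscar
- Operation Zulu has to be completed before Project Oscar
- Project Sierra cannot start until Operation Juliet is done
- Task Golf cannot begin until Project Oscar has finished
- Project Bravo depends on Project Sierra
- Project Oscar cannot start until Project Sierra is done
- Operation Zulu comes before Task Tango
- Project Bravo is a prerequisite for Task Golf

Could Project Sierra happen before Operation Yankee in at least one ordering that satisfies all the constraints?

Yes

Nothing in the constraints forces Operation Yankee before Project Sierra — there is no chain from Operation Yankee to Project Sierra.
So a valid ordering placing Project Sierra earlier than Operation Yankee exists.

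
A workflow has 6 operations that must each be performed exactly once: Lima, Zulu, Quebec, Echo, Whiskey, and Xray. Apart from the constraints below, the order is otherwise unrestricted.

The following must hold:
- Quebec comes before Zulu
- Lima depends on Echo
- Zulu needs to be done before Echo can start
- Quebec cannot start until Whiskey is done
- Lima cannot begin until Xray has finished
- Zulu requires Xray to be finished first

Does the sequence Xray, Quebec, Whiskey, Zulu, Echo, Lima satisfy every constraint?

In the proposed order, Quebec appears before Whiskey.
But one of the constraints requires Whiskey before Quebec, so this ordering violates it.

No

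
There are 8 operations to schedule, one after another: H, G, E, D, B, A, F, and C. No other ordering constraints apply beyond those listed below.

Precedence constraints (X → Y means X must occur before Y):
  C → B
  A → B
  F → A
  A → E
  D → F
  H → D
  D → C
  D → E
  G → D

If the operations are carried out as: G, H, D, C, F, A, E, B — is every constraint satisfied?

Yes

Checking each listed constraint against this order: for instance, C is in position 4 and B in position 8, so that constraint holds — and the remaining constraints check out the same way.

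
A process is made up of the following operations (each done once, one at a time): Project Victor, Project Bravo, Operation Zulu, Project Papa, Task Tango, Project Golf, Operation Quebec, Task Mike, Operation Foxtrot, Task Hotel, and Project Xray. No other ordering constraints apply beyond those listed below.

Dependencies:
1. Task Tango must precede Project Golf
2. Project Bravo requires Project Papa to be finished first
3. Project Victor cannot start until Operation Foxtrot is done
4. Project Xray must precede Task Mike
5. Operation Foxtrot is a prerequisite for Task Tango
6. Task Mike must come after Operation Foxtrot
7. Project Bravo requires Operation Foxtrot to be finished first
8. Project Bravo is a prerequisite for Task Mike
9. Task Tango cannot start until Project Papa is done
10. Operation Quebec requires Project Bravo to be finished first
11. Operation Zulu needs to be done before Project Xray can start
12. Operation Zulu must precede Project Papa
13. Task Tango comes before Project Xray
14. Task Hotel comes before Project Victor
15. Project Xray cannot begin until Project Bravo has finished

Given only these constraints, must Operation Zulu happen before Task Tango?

There is a constraint chain Operation Zulu → Project Papa → Task Tango.
That forces Operation Zulu before Task Tango in every valid schedule.

Yes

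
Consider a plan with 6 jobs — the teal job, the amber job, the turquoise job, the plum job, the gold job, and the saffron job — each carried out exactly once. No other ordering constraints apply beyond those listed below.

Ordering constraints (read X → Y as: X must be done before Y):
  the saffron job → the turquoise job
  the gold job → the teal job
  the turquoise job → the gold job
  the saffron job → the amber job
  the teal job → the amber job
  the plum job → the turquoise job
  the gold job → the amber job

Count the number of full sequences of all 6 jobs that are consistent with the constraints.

2 jobs have no prerequisites (the plum job, the saffron job), so any of them could come first.
Enumerating by repeatedly choosing an available job (one whose prerequisites are all placed) gives 2 distinct complete orderings.

2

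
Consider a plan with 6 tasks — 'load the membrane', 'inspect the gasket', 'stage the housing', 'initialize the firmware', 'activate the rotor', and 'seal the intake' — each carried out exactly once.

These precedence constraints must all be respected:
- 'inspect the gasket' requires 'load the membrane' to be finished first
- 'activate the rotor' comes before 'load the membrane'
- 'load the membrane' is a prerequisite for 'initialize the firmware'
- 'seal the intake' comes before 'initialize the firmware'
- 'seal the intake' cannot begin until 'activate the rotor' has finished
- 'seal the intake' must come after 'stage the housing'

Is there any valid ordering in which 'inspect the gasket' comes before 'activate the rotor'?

There is a dependency chain 'activate the rotor' → 'load the membrane' → 'inspect the gasket', so 'inspect the gasket' always comes after 'activate the rotor'.
So no valid ordering can have 'inspect the gasket' before 'activate the rotor'.

No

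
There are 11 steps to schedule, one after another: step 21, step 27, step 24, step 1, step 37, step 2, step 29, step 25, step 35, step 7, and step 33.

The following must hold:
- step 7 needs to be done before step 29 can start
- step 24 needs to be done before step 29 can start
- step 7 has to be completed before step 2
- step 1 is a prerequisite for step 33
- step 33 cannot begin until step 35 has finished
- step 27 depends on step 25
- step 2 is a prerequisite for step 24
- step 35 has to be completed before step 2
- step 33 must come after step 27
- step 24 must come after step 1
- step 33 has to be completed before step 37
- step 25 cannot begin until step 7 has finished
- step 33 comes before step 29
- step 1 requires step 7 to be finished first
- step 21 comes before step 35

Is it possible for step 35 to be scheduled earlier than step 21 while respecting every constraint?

No

Following step 21 → step 35, step 21 must precede step 35 in every valid ordering.
So no valid ordering can have step 35 before step 21.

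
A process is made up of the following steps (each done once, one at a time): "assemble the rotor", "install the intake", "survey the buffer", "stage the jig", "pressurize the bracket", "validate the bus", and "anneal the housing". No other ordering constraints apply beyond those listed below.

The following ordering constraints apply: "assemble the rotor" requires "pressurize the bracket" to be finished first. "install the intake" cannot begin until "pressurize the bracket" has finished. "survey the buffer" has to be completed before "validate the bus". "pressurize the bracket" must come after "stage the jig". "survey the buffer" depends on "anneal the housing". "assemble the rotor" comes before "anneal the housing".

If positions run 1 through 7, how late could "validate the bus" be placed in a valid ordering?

7

"validate the bus" has no required successors, so nothing stops it from going last (position 7).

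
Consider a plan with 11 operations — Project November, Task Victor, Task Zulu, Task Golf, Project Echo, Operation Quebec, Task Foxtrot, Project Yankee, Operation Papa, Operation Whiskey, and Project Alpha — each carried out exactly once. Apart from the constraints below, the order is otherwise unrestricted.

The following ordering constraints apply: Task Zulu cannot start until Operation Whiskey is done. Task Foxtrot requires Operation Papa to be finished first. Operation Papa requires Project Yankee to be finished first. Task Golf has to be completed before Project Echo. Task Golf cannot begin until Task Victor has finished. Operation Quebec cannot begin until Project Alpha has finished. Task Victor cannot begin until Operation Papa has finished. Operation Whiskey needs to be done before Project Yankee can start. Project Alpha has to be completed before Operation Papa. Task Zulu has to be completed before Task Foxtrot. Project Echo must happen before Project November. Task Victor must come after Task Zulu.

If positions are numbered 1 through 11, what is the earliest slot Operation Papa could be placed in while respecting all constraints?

Every operation that must precede Operation Papa has to come before it. Tracing all chains that end at Operation Papa, those operations are: Project Yankee, Operation Whiskey, Project Alpha — 3 in total.
With 3 mandatory predecessors, the earliest Operation Papa can sit is position 3+1 = 4, and placing just those 3 first achieves it.

4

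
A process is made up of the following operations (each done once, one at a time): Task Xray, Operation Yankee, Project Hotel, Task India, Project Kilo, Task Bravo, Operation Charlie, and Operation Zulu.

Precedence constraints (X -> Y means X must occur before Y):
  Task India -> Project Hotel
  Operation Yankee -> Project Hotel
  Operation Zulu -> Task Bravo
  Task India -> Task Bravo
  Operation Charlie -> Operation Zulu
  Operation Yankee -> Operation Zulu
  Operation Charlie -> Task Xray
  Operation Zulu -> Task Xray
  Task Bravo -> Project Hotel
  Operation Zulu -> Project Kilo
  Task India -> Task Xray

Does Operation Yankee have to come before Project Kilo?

Yes

Chaining the stated constraints: Operation Yankee → Operation Zulu → Project Kilo.
That forces Operation Yankee before Project Kilo in every valid schedule.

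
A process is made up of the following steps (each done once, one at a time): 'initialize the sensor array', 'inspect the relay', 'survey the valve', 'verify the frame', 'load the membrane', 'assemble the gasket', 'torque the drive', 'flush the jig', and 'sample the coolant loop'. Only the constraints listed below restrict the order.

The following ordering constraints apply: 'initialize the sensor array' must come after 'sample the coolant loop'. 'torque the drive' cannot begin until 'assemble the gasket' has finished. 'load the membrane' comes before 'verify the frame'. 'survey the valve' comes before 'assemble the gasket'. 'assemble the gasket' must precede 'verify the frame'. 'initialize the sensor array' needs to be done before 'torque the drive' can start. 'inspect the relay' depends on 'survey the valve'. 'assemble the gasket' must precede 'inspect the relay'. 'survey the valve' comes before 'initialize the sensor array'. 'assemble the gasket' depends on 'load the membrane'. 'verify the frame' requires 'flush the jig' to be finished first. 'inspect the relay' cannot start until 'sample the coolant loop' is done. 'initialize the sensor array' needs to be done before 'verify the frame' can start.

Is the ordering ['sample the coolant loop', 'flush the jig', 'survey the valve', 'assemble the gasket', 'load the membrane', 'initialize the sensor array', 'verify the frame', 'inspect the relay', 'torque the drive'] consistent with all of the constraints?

The sequence places 'assemble the gasket' ahead of 'load the membrane'.
Since 'load the membrane' is required before 'assemble the gasket', the ordering is invalid.

No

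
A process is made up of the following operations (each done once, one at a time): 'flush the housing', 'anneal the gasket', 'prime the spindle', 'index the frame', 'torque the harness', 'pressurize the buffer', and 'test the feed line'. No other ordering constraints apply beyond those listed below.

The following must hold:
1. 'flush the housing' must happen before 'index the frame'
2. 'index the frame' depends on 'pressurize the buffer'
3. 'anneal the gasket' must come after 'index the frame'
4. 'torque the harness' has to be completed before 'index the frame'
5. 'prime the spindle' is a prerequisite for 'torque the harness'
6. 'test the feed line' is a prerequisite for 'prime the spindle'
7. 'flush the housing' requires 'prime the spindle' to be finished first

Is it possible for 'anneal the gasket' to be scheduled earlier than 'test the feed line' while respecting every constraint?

No

There is a dependency chain 'test the feed line' → 'prime the spindle' → 'flush the housing' → 'index the frame' → 'anneal the gasket', so 'anneal the gasket' always comes after 'test the feed line'.
So no valid ordering can have 'anneal the gasket' before 'test the feed line'.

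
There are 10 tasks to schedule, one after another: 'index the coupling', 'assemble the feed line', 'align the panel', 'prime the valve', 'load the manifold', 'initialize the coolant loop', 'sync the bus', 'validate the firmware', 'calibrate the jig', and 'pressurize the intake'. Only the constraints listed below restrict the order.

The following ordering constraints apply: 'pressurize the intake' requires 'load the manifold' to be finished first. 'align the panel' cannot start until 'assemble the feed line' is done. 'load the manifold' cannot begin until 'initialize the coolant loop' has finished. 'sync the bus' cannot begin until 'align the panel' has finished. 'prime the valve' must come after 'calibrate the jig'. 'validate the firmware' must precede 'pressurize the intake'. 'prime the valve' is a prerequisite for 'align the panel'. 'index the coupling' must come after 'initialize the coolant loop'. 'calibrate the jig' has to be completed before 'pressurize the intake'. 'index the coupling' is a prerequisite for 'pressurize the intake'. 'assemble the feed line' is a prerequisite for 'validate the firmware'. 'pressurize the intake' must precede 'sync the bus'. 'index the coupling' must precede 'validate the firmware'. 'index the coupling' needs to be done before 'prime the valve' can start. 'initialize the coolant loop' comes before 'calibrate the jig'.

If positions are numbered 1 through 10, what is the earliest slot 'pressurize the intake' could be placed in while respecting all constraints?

Working backwards through the constraints from 'pressurize the intake', its full set of required predecessors is 'index the coupling', 'assemble the feed line', 'load the manifold', 'initialize the coolant loop', 'validate the firmware', 'calibrate the jig' — 6 of them.
With 6 mandatory predecessors, the earliest 'pressurize the intake' can sit is position 6+1 = 7, and placing just those 6 first achieves it.

7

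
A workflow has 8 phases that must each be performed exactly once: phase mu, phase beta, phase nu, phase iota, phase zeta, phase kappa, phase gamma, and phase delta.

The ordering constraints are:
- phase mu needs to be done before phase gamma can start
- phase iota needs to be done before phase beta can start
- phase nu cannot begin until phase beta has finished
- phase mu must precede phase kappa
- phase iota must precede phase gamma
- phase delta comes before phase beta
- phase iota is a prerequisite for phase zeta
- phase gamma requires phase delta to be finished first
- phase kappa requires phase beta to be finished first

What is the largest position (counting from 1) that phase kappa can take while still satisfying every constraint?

8

No constraint forces any phase after phase kappa, so it can be placed last, in position 8.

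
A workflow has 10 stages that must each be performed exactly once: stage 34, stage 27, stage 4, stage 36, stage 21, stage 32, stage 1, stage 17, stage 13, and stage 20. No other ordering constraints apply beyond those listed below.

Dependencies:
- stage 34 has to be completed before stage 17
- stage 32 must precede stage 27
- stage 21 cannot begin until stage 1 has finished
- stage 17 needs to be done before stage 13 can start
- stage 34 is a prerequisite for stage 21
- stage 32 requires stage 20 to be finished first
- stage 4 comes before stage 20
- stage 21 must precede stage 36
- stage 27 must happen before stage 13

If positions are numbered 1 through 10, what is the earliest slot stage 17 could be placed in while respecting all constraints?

The only stage forced before stage 17 (directly or transitively) is stage 34.
So at minimum 1 stage comes before stage 17, putting stage 17 no earlier than position 2. That position is achievable by scheduling exactly that predecessor first.

2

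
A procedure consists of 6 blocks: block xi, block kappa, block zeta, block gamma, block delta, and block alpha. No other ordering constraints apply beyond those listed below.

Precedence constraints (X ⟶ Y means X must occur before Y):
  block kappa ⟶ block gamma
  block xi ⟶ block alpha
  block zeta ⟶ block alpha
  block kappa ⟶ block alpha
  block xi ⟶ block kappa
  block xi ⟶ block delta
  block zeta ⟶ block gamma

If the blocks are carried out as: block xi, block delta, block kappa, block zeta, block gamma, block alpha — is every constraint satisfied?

Yes

Going through the constraints one by one, each required predecessor appears earlier in the sequence than its dependent — e.g. block xi (position 1) is before block alpha (position 6), as required.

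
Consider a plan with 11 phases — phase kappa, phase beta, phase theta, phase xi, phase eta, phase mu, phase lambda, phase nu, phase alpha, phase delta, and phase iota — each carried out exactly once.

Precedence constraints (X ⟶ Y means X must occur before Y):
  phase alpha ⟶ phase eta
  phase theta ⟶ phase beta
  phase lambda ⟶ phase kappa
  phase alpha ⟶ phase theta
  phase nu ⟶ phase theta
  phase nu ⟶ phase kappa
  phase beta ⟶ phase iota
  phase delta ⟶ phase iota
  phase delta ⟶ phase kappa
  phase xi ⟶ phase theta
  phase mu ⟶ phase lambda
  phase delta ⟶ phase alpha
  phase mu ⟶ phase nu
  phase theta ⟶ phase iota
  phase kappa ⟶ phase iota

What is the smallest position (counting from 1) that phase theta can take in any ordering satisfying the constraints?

6

The phases that are forced before phase theta, directly or transitively, are phase xi, phase mu, phase nu, phase alpha, phase delta. That's 5 phases.
So at minimum 5 phases come before phase theta, putting phase theta no earlier than position 6. That position is achievable by scheduling exactly those predecessors first.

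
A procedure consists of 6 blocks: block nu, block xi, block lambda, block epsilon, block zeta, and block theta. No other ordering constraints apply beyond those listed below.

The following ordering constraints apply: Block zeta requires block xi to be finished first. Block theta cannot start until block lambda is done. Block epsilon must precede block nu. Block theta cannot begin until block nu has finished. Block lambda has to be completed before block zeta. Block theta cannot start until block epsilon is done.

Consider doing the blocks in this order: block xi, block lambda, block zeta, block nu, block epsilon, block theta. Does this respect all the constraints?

Here block epsilon comes after block nu.
Since block epsilon is required before block nu, the ordering is invalid.

No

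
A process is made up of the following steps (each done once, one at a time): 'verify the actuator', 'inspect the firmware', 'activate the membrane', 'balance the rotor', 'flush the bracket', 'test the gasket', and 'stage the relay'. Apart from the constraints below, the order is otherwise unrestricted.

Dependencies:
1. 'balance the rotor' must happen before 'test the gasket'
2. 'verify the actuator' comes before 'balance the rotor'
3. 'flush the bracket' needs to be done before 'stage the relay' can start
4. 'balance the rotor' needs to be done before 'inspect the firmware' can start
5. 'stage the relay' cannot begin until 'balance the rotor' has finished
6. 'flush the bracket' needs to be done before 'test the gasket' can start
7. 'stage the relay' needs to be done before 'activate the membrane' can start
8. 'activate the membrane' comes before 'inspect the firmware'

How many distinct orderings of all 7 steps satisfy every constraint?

12

2 steps have no prerequisites ('verify the actuator', 'flush the bracket'), so any of them could come first.
Counting all ways to extend the partial order to a total order gives 12.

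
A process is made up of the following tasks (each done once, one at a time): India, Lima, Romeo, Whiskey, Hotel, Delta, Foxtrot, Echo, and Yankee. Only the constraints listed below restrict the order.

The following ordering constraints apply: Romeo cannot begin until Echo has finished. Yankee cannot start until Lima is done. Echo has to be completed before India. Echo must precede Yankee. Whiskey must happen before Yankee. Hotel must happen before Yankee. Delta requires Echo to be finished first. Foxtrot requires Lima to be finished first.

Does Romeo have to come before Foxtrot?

No

Romeo and Foxtrot are not related by any chain of constraints.
A valid ordering placing Foxtrot before Romeo exists, so the answer is no.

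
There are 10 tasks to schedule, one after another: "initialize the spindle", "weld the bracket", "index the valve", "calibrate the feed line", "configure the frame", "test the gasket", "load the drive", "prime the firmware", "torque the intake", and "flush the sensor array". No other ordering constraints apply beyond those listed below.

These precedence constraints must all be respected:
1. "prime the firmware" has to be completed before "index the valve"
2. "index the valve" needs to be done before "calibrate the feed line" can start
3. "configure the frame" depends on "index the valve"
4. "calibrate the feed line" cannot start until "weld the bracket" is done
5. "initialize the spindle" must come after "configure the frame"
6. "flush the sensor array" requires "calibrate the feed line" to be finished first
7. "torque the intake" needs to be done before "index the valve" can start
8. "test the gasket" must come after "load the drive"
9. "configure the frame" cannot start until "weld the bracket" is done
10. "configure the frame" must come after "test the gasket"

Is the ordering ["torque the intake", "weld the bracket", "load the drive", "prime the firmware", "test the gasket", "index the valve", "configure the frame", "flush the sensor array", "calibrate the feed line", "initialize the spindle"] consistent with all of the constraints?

The sequence places "flush the sensor array" ahead of "calibrate the feed line".
That contradicts the constraint that "calibrate the feed line" must precede "flush the sensor array".

No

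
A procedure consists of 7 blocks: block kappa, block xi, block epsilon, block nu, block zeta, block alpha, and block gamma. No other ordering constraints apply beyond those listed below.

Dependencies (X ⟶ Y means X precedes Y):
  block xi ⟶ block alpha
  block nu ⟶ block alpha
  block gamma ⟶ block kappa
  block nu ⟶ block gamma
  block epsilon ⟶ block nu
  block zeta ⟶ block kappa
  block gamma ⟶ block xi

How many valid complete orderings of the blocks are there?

15

2 blocks have no prerequisites (block epsilon, block zeta), so any of them could come first.
Counting all ways to extend the partial order to a total order gives 15.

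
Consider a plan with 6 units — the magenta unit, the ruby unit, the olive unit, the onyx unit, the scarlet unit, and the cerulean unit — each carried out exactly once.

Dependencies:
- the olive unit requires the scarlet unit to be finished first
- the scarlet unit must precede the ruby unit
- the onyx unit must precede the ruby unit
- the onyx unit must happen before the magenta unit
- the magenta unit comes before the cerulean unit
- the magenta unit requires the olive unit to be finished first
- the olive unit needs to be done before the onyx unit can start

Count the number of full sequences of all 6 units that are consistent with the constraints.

The scarlet unit is the only unit with nothing required before it, so every ordering starts there.
Enumerating by repeatedly choosing an available unit (one whose prerequisites are all placed) gives 3 distinct complete orderings.

3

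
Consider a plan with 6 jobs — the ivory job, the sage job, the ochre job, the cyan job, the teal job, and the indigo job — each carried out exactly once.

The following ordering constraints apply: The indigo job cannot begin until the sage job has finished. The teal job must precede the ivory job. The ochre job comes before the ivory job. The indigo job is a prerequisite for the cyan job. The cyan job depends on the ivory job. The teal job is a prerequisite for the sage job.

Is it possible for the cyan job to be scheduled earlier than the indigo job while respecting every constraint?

No

There is a dependency chain the indigo job → the cyan job, so the cyan job always comes after the indigo job.
So no valid ordering can have the cyan job before the indigo job.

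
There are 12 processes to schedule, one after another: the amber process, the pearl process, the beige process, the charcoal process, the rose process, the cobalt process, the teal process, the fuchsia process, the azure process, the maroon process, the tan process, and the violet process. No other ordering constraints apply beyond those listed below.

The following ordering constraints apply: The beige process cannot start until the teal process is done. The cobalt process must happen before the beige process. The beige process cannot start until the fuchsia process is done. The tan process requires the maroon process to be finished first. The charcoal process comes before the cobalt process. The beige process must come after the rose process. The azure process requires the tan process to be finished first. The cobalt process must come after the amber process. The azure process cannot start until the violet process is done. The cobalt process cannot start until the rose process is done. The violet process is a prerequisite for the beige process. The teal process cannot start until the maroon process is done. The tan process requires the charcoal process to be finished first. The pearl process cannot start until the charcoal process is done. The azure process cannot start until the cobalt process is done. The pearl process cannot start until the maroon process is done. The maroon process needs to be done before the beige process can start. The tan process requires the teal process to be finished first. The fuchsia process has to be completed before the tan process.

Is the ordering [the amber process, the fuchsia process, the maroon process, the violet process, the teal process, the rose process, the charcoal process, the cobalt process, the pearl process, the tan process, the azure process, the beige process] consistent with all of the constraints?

Checking each listed constraint against this order: for instance, the fuchsia process is in position 2 and the beige process in position 12, so that constraint holds — and the remaining constraints check out the same way.

Yes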